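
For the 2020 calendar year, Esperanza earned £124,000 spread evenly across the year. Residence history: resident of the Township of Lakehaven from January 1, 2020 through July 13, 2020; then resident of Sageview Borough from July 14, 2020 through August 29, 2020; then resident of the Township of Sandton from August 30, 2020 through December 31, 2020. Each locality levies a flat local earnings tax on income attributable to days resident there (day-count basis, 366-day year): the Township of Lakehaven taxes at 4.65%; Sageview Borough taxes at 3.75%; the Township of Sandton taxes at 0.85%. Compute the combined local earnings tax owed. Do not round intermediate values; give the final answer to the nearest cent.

£4,026.27

The Township of Lakehaven, January 1 – July 13, 2020: 195 days → £124,000 × 4.65% × 195/366 = £3,072.0492
Sageview Borough, July 14 – August 29, 2020: 47 days → £124,000 × 3.75% × 47/366 = £597.1311
The Township of Sandton, August 30 – December 31, 2020: 124 days → £124,000 × 0.85% × 124/366 = £357.0929
Total = £4,026.2732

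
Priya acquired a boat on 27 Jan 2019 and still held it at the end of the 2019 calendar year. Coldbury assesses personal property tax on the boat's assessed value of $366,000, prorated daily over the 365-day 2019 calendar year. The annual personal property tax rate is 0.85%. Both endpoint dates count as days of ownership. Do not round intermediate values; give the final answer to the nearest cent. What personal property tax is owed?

$2,889.39

Days held (27 Jan – 31 Dec 2019): 339 out of 365
Tax = $366,000 × 0.85% × 339/365 = $2,889.3945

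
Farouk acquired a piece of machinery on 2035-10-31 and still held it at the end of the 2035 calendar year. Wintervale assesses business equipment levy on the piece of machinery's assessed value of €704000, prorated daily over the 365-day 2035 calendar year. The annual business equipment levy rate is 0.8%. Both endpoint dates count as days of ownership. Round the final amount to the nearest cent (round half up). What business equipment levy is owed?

Days held (2035-10-31 to 2035-12-31): 62 out of 365
Tax = €704000 × 0.8% × 62/365 = €956.6685

€956.67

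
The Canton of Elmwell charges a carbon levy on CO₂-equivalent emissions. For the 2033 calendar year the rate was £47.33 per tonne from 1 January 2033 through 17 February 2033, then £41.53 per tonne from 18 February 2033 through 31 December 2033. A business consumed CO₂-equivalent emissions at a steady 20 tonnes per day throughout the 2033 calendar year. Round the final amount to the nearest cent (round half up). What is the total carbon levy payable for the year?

1 January – 17 February 2033: 48 days × 20 tonnes/day = 960 tonnes at £47.33/tonne → £45436.80
18 February – 31 December 2033: 317 days × 20 tonnes/day = 6,340 tonnes at £41.53/tonne → £263300.20

£308737.00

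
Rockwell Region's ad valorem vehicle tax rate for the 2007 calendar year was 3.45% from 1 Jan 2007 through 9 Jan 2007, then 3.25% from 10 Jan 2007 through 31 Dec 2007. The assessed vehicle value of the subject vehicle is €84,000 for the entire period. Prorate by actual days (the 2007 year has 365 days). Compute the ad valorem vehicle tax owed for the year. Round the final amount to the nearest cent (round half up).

€2,734.14

1 Jan – 9 Jan 2007: 9 days at 3.45% → €84,000 × 3.45% × 9/365 = €71.4575
10 Jan – 31 Dec 2007: 356 days at 3.25% → €84,000 × 3.25% × 356/365 = €2,662.6849
Total = €2,734.1425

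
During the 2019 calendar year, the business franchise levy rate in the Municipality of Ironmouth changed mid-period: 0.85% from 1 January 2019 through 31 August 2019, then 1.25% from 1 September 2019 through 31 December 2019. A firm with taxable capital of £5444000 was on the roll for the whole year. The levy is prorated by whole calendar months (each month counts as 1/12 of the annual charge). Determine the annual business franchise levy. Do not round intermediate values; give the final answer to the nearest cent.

£53532.67

1 January – 31 August 2019: 8 months at 0.85% → £5444000 × 0.85% × 8/12 = £30849.3333
1 September – 31 December 2019: 4 months at 1.25% → £5444000 × 1.25% × 4/12 = £22683.3333
Total = £53532.6667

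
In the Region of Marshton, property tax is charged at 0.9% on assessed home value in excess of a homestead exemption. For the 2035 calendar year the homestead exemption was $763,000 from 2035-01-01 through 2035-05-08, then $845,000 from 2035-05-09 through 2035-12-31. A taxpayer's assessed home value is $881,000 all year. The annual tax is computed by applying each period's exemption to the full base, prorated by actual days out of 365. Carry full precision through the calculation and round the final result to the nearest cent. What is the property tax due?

2035-01-01 to 2035-05-08: 128 days, exemption $763,000 → ($881,000 − $763,000) × 0.9% × 128/365 = $372.4274
2035-05-09 to 2035-12-31: 237 days, exemption $845,000 → ($881,000 − $845,000) × 0.9% × 237/365 = $210.3781
Total = $582.8055

$582.81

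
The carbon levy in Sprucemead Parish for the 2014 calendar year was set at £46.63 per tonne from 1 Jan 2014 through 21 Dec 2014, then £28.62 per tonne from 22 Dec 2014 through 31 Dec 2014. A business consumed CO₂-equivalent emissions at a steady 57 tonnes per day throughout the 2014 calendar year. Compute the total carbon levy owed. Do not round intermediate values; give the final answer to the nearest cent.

£959,871.45

1 Jan – 21 Dec 2014: 355 days × 57 tonnes/day = 20,235 tonnes at £46.63/tonne → £943,558.05
22 Dec – 31 Dec 2014: 10 days × 57 tonnes/day = 570 tonnes at £28.62/tonne → £16,313.40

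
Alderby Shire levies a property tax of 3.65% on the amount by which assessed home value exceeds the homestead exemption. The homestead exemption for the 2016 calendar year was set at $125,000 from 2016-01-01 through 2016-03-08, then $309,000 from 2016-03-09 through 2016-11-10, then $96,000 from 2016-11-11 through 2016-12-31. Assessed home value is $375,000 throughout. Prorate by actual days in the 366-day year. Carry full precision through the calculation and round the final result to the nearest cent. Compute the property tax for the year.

$4,740.11

2016-01-01 to 2016-03-08: 68 days, exemption $125,000 → ($375,000 − $125,000) × 3.65% × 68/366 = $1,695.3552
2016-03-09 to 2016-11-10: 247 days, exemption $309,000 → ($375,000 − $309,000) × 3.65% × 247/366 = $1,625.7459
2016-11-11 to 2016-12-31: 51 days, exemption $96,000 → ($375,000 − $96,000) × 3.65% × 51/366 = $1,419.0123
Total = $4,740.1134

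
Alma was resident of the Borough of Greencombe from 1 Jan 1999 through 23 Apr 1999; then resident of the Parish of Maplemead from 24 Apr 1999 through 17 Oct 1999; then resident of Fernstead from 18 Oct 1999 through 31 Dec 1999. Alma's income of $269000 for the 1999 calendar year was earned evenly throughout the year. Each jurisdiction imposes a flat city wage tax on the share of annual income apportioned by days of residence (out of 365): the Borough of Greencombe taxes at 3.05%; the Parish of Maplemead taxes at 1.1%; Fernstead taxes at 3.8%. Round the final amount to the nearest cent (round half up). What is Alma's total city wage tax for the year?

The Borough of Greencombe, 1 Jan – 23 Apr 1999: 113 days → $269000 × 3.05% × 113/365 = $2540.0233
The Parish of Maplemead, 24 Apr – 17 Oct 1999: 177 days → $269000 × 1.1% × 177/365 = $1434.9123
Fernstead, 18 Oct – 31 Dec 1999: 75 days → $269000 × 3.8% × 75/365 = $2100.4110
Total = $6075.3466

$6075.35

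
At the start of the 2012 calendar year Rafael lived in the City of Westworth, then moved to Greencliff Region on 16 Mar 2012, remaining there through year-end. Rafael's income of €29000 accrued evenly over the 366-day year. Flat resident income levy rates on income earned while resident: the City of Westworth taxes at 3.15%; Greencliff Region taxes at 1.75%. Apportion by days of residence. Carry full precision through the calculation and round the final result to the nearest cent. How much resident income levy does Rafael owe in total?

€590.70

The City of Westworth, 1 Jan – 15 Mar 2012: 75 days → €29000 × 3.15% × 75/366 = €187.1926
Greencliff Region, 16 Mar – 31 Dec 2012: 291 days → €29000 × 1.75% × 291/366 = €403.5041
Total = €590.6967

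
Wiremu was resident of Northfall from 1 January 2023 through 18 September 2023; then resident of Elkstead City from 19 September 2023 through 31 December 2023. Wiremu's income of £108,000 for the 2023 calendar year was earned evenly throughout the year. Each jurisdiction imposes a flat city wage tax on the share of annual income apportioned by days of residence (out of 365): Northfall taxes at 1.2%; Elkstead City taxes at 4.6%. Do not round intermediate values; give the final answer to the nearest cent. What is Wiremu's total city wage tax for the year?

£2,342.27

Northfall, 1 January – 18 September 2023: 261 days → £108,000 × 1.2% × 261/365 = £926.7288
Elkstead City, 19 September – 31 December 2023: 104 days → £108,000 × 4.6% × 104/365 = £1,415.5397
Total = £2,342.2685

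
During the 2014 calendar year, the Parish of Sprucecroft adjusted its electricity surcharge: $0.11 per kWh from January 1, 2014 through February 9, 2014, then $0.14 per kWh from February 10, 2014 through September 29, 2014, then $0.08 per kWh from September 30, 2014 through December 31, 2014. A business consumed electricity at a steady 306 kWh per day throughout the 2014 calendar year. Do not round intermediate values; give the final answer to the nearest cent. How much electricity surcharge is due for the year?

$13,561.92

January 1 – February 9, 2014: 40 days × 306 kWh/day = 12,240 kWh at $0.11/kWh → $1,346.40
February 10 – September 29, 2014: 232 days × 306 kWh/day = 70,992 kWh at $0.14/kWh → $9,938.88
September 30 – December 31, 2014: 93 days × 306 kWh/day = 28,458 kWh at $0.08/kWh → $2,276.64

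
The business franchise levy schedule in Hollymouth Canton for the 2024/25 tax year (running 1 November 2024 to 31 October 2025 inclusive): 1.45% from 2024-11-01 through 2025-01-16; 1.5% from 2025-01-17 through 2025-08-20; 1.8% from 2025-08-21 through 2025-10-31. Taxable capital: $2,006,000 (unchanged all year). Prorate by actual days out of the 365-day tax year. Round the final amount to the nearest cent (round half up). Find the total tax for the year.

2024-11-01 to 2025-01-16: 77 days at 1.45% → $2,006,000 × 1.45% × 77/365 = $6,136.1616
2025-01-17 to 2025-08-20: 216 days at 1.5% → $2,006,000 × 1.5% × 216/365 = $17,806.6849
2025-08-21 to 2025-10-31: 72 days at 1.8% → $2,006,000 × 1.8% × 72/365 = $7,122.6740
Total = $31,065.5205

$31,065.52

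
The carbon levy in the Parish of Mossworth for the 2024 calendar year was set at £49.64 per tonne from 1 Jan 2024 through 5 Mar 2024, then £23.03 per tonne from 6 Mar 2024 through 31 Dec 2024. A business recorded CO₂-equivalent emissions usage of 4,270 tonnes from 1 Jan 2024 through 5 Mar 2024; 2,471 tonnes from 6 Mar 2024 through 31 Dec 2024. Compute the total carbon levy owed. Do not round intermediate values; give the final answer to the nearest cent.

£268,869.93

1 Jan – 5 Mar 2024: 4,270 tonnes at £49.64/tonne → £211,962.80
6 Mar – 31 Dec 2024: 2,471 tonnes at £23.03/tonne → £56,907.13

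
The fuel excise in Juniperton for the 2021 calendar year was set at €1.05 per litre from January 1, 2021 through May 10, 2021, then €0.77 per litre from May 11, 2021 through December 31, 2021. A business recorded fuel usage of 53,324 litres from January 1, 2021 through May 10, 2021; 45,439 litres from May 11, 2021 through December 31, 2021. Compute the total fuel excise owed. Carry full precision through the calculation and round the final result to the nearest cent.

€90,978.23

January 1 – May 10, 2021: 53,324 litres at €1.05/litre → €55,990.20
May 11 – December 31, 2021: 45,439 litres at €0.77/litre → €34,988.03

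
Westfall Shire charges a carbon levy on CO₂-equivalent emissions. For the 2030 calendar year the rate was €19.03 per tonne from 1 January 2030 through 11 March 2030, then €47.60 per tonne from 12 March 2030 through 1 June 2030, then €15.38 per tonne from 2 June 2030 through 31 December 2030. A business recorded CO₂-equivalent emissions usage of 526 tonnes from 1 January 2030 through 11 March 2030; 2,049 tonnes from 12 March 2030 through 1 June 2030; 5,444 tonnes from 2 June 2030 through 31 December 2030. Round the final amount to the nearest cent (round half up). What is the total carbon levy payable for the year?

1 January – 11 March 2030: 526 tonnes at €19.03/tonne → €10,009.78
12 March – 1 June 2030: 2,049 tonnes at €47.60/tonne → €97,532.40
2 June – 31 December 2030: 5,444 tonnes at €15.38/tonne → €83,728.72

€191,270.90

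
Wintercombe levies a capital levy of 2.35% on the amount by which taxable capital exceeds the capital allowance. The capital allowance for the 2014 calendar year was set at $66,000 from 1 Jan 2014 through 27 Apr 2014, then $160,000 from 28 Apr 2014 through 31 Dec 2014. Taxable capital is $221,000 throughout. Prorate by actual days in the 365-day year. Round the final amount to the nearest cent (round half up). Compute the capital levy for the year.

$2,141.59

1 Jan – 27 Apr 2014: 117 days, exemption $66,000 → ($221,000 − $66,000) × 2.35% × 117/365 = $1,167.5959
28 Apr – 31 Dec 2014: 248 days, exemption $160,000 → ($221,000 − $160,000) × 2.35% × 248/365 = $973.9945
Total = $2,141.5904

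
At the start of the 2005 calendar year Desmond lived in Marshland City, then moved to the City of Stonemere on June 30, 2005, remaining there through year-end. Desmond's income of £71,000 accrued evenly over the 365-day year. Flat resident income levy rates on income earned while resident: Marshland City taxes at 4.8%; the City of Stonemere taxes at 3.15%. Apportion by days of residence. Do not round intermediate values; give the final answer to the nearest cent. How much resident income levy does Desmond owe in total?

£2,814.23

Marshland City, January 1 – June 29, 2005: 180 days → £71,000 × 4.8% × 180/365 = £1,680.6575
The City of Stonemere, June 30 – December 31, 2005: 185 days → £71,000 × 3.15% × 185/365 = £1,133.5685
Total = £2,814.2260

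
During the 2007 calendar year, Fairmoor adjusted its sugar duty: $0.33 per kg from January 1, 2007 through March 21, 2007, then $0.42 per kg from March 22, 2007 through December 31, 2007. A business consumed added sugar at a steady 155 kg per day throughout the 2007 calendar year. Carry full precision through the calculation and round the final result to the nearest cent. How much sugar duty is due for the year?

January 1 – March 21, 2007: 80 days × 155 kg/day = 12,400 kg at $0.33/kg → $4,092.00
March 22 – December 31, 2007: 285 days × 155 kg/day = 44,175 kg at $0.42/kg → $18,553.50

$22,645.50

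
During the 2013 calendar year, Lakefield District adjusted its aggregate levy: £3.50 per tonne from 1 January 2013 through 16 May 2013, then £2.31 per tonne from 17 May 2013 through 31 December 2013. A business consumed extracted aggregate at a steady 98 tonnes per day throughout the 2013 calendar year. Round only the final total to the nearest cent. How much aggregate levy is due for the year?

£98,489.02

1 January – 16 May 2013: 136 days × 98 tonnes/day = 13,328 tonnes at £3.50/tonne → £46,648.00
17 May – 31 December 2013: 229 days × 98 tonnes/day = 22,442 tonnes at £2.31/tonne → £51,841.02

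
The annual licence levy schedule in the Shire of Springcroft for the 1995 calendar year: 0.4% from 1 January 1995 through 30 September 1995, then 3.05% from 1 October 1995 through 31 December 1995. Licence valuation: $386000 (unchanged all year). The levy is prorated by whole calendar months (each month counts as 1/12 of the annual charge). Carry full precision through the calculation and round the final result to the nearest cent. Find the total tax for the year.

$4101.25

1 January – 30 September 1995: 9 months at 0.4% → $386000 × 0.4% × 9/12 = $1158.0000
1 October – 31 December 1995: 3 months at 3.05% → $386000 × 3.05% × 3/12 = $2943.2500
Total = $4101.2500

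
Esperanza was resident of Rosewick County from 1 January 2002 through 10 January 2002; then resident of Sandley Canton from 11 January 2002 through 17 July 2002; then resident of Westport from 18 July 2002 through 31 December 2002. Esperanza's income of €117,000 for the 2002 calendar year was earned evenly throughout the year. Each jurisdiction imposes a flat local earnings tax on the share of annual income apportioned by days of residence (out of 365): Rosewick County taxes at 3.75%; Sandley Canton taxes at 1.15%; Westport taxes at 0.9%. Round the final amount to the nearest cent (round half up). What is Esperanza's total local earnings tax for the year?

Rosewick County, 1 January – 10 January 2002: 10 days → €117,000 × 3.75% × 10/365 = €120.2055
Sandley Canton, 11 January – 17 July 2002: 188 days → €117,000 × 1.15% × 188/365 = €693.0247
Westport, 18 July – 31 December 2002: 167 days → €117,000 × 0.9% × 167/365 = €481.7836
Total = €1,295.0137

€1,295.01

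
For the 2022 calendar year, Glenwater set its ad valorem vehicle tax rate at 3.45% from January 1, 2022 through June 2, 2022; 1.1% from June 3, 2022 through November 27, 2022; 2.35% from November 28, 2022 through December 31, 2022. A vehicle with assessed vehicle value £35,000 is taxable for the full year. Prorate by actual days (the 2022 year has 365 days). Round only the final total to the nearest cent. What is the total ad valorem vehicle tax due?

£770.53

January 1 – June 2, 2022: 153 days at 3.45% → £35,000 × 3.45% × 153/365 = £506.1575
June 3 – November 27, 2022: 178 days at 1.1% → £35,000 × 1.1% × 178/365 = £187.7534
November 28 – December 31, 2022: 34 days at 2.35% → £35,000 × 2.35% × 34/365 = £76.6164
Total = £770.5274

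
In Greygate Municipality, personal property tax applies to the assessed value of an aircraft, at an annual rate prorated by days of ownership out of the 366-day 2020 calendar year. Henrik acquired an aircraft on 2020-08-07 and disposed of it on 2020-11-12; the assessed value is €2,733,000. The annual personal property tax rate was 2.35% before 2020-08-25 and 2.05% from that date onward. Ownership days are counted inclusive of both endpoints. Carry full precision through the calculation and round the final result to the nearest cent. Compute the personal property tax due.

2020-08-07 to 2020-08-24: 18 days at 2.35% → €2,733,000 × 2.35% × 18/366 = €3,158.6311
2020-08-25 to 2020-11-12: 80 days at 2.05% → €2,733,000 × 2.05% × 80/366 = €12,246.2295
Total = €15,404.8607

€15,404.86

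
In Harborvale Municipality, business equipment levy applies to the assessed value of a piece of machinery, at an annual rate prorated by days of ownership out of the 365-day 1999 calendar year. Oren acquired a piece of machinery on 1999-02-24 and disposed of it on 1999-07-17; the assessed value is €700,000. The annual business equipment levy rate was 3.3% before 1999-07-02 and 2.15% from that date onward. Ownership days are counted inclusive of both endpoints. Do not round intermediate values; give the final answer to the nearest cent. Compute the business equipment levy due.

€8,760.55

1999-02-24 to 1999-07-01: 128 days at 3.3% → €700,000 × 3.3% × 128/365 = €8,100.8219
1999-07-02 to 1999-07-17: 16 days at 2.15% → €700,000 × 2.15% × 16/365 = €659.7260
Total = €8,760.5479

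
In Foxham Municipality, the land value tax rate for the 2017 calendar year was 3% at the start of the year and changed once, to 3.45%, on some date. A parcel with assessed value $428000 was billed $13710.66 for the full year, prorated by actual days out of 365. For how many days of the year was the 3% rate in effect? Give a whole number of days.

200 days

Let d = days at the first rate; then 365 − d days at the second rate.
$428000 × [3%·d + 3.45%·(365−d)] / 365 = $13710.66
Solving gives d = 200, so the new rate took effect on 20 July 2017.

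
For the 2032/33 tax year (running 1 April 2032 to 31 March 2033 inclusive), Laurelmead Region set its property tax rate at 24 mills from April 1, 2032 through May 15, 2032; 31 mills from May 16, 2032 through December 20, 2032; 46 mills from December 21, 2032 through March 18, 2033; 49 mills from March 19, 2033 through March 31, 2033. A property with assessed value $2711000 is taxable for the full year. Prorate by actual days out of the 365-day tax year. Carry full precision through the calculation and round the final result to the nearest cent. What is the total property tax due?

April 1 – May 15, 2032: 45 days at 24 mills → $2711000 × 2.4% × 45/365 = $8021.5890
May 16 – December 20, 2032: 219 days at 31 mills → $2711000 × 3.1% × 219/365 = $50424.6000
December 21, 2032 – March 18, 2033: 88 days at 46 mills → $2711000 × 4.6% × 88/365 = $30066.1041
March 19 – March 31, 2033: 13 days at 49 mills → $2711000 × 4.9% × 13/365 = $4731.2521
Total = $93243.5452

$93243.55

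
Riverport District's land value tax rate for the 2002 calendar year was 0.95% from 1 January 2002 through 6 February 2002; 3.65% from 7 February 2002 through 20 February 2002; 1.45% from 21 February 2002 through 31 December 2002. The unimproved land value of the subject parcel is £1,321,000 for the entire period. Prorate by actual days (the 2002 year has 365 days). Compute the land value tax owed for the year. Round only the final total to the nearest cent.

1 January – 6 February 2002: 37 days at 0.95% → £1,321,000 × 0.95% × 37/365 = £1,272.1411
7 February – 20 February 2002: 14 days at 3.65% → £1,321,000 × 3.65% × 14/365 = £1,849.4000
21 February – 31 December 2002: 314 days at 1.45% → £1,321,000 × 1.45% × 314/365 = £16,478.1178
Total = £19,599.6589

£19,599.66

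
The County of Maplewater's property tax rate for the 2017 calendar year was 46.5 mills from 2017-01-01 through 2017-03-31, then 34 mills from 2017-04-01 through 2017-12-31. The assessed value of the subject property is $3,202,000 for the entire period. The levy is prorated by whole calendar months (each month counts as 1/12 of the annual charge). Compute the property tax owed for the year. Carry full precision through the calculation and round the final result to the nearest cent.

2017-01-01 to 2017-03-31: 3 months at 46.5 mills → $3,202,000 × 4.65% × 3/12 = $37,223.2500
2017-04-01 to 2017-12-31: 9 months at 34 mills → $3,202,000 × 3.4% × 9/12 = $81,651.0000
Total = $118,874.2500

$118,874.25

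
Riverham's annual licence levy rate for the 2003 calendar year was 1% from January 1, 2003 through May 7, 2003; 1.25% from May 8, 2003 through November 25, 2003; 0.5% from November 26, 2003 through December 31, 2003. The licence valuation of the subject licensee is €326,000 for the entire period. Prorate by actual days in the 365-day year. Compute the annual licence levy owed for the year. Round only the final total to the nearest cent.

€3,550.27

January 1 – May 7, 2003: 127 days at 1% → €326,000 × 1% × 127/365 = €1,134.3014
May 8 – November 25, 2003: 202 days at 1.25% → €326,000 × 1.25% × 202/365 = €2,255.2055
November 26 – December 31, 2003: 36 days at 0.5% → €326,000 × 0.5% × 36/365 = €160.7671
Total = €3,550.2740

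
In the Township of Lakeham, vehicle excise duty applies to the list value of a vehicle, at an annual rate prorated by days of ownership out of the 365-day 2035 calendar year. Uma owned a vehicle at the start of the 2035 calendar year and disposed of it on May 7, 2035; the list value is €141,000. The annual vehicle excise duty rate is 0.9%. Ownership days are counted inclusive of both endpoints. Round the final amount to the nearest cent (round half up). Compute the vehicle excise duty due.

Days held (January 1 – May 7, 2035): 127 out of 365
Tax = €141,000 × 0.9% × 127/365 = €441.5425

€441.54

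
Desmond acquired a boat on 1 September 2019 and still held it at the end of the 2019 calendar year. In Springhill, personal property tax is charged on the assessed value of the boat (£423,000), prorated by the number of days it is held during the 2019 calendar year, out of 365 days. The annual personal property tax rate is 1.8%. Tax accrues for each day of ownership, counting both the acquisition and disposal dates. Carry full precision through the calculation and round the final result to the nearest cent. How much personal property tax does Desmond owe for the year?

£2,544.95

Days held (1 September – 31 December 2019): 122 out of 365
Tax = £423,000 × 1.8% × 122/365 = £2,544.9534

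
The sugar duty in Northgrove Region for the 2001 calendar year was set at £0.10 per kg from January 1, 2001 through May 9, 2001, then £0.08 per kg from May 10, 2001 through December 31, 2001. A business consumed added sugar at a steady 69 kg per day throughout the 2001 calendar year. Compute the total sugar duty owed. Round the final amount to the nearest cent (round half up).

January 1 – May 9, 2001: 129 days × 69 kg/day = 8,901 kg at £0.10/kg → £890.10
May 10 – December 31, 2001: 236 days × 69 kg/day = 16,284 kg at £0.08/kg → £1,302.72

£2,192.82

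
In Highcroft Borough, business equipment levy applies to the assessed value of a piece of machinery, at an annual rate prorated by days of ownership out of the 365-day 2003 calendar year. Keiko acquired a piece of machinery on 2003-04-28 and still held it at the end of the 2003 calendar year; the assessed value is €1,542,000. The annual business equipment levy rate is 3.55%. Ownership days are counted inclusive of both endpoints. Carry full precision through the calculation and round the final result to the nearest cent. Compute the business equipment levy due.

Days held (2003-04-28 to 2003-12-31): 248 out of 365
Tax = €1,542,000 × 3.55% × 248/365 = €37,193.8849

€37,193.88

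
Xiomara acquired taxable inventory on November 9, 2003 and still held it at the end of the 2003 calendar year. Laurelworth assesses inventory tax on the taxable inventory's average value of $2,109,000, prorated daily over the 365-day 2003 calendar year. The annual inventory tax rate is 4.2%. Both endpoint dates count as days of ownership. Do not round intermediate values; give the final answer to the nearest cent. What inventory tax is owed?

$12,862.01

Days held (November 9 – December 31, 2003): 53 out of 365
Tax = $2,109,000 × 4.2% × 53/365 = $12,862.0110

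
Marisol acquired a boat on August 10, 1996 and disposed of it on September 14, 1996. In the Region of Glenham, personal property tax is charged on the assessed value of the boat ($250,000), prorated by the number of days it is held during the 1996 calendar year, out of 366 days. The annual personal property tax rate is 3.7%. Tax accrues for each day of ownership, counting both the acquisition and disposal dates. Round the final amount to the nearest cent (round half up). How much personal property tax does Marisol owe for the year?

$909.84

Days held (August 10 – September 14, 1996): 36 out of 366
Tax = $250,000 × 3.7% × 36/366 = $909.8361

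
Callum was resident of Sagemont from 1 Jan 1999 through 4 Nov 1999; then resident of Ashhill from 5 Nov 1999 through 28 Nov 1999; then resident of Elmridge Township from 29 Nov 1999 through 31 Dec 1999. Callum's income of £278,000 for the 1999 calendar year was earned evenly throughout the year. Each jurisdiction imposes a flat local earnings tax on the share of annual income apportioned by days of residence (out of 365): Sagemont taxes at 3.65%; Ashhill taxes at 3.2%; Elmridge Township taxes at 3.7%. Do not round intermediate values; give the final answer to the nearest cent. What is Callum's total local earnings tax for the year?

Sagemont, 1 Jan – 4 Nov 1999: 308 days → £278,000 × 3.65% × 308/365 = £8,562.4000
Ashhill, 5 Nov – 28 Nov 1999: 24 days → £278,000 × 3.2% × 24/365 = £584.9425
Elmridge Township, 29 Nov – 31 Dec 1999: 33 days → £278,000 × 3.7% × 33/365 = £929.9671
Total = £10,077.3096

£10,077.31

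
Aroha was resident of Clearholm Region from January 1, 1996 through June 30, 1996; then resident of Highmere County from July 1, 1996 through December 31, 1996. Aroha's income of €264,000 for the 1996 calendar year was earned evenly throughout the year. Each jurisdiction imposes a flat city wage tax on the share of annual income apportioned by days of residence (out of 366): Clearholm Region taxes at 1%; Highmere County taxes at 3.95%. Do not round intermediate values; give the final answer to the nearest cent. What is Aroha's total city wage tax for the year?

€6,555.28

Clearholm Region, January 1 – June 30, 1996: 182 days → €264,000 × 1% × 182/366 = €1,312.7869
Highmere County, July 1 – December 31, 1996: 184 days → €264,000 × 3.95% × 184/366 = €5,242.4918
Total = €6,555.2787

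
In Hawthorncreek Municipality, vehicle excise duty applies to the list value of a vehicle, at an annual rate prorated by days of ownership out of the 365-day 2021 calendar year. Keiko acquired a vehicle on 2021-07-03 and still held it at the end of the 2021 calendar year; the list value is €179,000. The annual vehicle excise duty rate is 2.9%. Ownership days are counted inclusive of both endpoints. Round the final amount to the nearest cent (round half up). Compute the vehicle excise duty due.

€2,588.39

Days held (2021-07-03 to 2021-12-31): 182 out of 365
Tax = €179,000 × 2.9% × 182/365 = €2,588.3890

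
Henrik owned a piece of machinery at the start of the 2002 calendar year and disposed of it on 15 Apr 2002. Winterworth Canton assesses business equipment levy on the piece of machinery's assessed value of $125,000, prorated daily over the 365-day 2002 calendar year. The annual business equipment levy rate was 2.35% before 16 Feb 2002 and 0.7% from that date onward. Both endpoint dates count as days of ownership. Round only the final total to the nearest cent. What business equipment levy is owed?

$511.64

1 Jan – 15 Feb 2002: 46 days at 2.35% → $125,000 × 2.35% × 46/365 = $370.2055
16 Feb – 15 Apr 2002: 59 days at 0.7% → $125,000 × 0.7% × 59/365 = $141.4384
Total = $511.6438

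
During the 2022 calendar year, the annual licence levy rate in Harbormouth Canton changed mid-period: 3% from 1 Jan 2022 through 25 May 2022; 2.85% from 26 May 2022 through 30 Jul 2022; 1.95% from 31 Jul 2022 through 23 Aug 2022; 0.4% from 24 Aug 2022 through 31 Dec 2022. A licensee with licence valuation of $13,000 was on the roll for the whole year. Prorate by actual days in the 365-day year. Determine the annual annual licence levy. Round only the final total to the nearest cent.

$257.12

1 Jan – 25 May 2022: 145 days at 3% → $13,000 × 3% × 145/365 = $154.9315
26 May – 30 Jul 2022: 66 days at 2.85% → $13,000 × 2.85% × 66/365 = $66.9945
31 Jul – 23 Aug 2022: 24 days at 1.95% → $13,000 × 1.95% × 24/365 = $16.6685
24 Aug – 31 Dec 2022: 130 days at 0.4% → $13,000 × 0.4% × 130/365 = $18.5205
Total = $257.1151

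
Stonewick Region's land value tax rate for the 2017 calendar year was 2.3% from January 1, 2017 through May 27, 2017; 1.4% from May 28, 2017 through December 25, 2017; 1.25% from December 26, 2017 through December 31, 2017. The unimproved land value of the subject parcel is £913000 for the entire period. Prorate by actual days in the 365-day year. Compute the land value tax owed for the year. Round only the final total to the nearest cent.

January 1 – May 27, 2017: 147 days at 2.3% → £913000 × 2.3% × 147/365 = £8457.1315
May 28 – December 25, 2017: 212 days at 1.4% → £913000 × 1.4% × 212/365 = £7424.0658
December 26 – December 31, 2017: 6 days at 1.25% → £913000 × 1.25% × 6/365 = £187.6027
Total = £16068.8000

£16068.80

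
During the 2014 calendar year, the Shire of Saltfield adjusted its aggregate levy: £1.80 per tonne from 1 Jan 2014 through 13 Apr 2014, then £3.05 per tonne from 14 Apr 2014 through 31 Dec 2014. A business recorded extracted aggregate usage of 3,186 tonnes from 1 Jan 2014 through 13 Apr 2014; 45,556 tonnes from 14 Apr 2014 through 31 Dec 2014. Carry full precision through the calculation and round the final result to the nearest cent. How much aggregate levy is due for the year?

1 Jan – 13 Apr 2014: 3,186 tonnes at £1.80/tonne → £5,734.80
14 Apr – 31 Dec 2014: 45,556 tonnes at £3.05/tonne → £138,945.80

£144,680.60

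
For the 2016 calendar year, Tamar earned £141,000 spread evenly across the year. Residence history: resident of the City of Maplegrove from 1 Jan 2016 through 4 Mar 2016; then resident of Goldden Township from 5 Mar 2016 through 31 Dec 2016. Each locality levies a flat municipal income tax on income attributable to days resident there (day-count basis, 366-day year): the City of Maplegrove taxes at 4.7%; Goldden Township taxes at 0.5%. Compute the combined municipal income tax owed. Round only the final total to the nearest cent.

£1,740.54

The City of Maplegrove, 1 Jan – 4 Mar 2016: 64 days → £141,000 × 4.7% × 64/366 = £1,158.8197
Goldden Township, 5 Mar – 31 Dec 2016: 302 days → £141,000 × 0.5% × 302/366 = £581.7213
Total = £1,740.5410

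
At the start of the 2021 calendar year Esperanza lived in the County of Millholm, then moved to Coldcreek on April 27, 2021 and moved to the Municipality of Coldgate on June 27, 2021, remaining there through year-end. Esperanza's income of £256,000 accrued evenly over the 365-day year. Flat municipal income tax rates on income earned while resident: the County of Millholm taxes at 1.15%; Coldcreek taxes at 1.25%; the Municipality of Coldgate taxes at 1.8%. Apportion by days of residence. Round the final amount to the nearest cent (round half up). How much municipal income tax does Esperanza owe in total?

£3,843.86

The County of Millholm, January 1 – April 26, 2021: 116 days → £256,000 × 1.15% × 116/365 = £935.6274
Coldcreek, April 27 – June 26, 2021: 61 days → £256,000 × 1.25% × 61/365 = £534.7945
The Municipality of Coldgate, June 27 – December 31, 2021: 188 days → £256,000 × 1.8% × 188/365 = £2,373.4356
Total = £3,843.8575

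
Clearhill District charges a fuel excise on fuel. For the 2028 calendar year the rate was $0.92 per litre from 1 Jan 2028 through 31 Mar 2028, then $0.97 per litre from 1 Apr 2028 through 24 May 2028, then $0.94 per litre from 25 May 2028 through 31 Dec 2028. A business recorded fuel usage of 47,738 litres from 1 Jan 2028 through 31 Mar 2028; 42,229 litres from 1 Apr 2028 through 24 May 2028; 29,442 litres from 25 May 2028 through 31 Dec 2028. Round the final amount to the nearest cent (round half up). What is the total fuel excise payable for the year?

1 Jan – 31 Mar 2028: 47,738 litres at $0.92/litre → $43,918.96
1 Apr – 24 May 2028: 42,229 litres at $0.97/litre → $40,962.13
25 May – 31 Dec 2028: 29,442 litres at $0.94/litre → $27,675.48

$112,556.57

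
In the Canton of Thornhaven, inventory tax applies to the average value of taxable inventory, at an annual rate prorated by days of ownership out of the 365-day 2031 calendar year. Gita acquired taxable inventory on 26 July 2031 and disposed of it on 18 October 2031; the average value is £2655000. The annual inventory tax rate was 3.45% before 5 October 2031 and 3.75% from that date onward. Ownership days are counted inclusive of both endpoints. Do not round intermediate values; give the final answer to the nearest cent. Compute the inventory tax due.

£21636.43

26 July – 4 October 2031: 71 days at 3.45% → £2655000 × 3.45% × 71/365 = £17817.5959
5 October – 18 October 2031: 14 days at 3.75% → £2655000 × 3.75% × 14/365 = £3818.8356
Total = £21636.4315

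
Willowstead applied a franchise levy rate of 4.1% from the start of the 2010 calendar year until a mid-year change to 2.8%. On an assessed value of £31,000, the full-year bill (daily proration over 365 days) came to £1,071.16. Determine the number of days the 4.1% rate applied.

184 days

Let d = days at the first rate; then 365 − d days at the second rate.
£31,000 × [4.1%·d + 2.8%·(365−d)] / 365 = £1,071.16
Solving gives d = 184, so the new rate took effect on 4 July 2010.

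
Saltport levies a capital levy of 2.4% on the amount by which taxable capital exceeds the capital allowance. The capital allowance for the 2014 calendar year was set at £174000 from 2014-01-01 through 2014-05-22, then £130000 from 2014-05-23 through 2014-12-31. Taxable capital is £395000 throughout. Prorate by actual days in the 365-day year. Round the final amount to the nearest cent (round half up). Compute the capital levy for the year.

2014-01-01 to 2014-05-22: 142 days, exemption £174000 → (£395000 − £174000) × 2.4% × 142/365 = £2063.4740
2014-05-23 to 2014-12-31: 223 days, exemption £130000 → (£395000 − £130000) × 2.4% × 223/365 = £3885.6986
Total = £5949.1726

£5949.17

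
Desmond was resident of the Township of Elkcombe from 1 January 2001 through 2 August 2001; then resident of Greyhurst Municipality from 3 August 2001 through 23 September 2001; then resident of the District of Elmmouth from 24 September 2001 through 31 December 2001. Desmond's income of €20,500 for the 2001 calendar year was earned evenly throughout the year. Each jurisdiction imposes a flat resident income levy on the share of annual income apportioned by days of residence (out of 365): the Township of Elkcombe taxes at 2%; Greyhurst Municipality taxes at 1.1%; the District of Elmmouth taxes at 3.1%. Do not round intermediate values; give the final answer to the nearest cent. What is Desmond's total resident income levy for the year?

The Township of Elkcombe, 1 January – 2 August 2001: 214 days → €20,500 × 2% × 214/365 = €240.3836
Greyhurst Municipality, 3 August – 23 September 2001: 52 days → €20,500 × 1.1% × 52/365 = €32.1260
The District of Elmmouth, 24 September – 31 December 2001: 99 days → €20,500 × 3.1% × 99/365 = €172.3685
Total = €444.8781

€444.88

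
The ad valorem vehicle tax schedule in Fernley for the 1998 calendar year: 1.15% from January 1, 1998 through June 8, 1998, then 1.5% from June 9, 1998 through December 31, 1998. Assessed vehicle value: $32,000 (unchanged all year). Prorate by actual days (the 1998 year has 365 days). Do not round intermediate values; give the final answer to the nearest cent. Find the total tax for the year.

$431.21

January 1 – June 8, 1998: 159 days at 1.15% → $32,000 × 1.15% × 159/365 = $160.3068
June 9 – December 31, 1998: 206 days at 1.5% → $32,000 × 1.5% × 206/365 = $270.9041
Total = $431.2110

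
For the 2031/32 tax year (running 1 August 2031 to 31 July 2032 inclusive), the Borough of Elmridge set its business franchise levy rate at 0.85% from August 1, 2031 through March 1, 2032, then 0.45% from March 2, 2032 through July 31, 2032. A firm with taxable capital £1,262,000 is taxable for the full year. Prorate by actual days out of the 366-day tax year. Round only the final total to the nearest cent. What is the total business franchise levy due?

£8,630.56

August 1, 2031 – March 1, 2032: 214 days at 0.85% → £1,262,000 × 0.85% × 214/366 = £6,272.0710
March 2 – July 31, 2032: 152 days at 0.45% → £1,262,000 × 0.45% × 152/366 = £2,358.4918
Total = £8,630.5628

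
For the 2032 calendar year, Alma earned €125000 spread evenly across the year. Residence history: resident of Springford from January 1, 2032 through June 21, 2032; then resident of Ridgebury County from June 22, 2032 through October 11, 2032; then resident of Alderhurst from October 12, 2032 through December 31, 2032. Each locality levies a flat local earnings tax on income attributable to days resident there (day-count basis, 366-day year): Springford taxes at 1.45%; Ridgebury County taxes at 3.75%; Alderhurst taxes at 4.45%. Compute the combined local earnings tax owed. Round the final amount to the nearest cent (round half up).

€3522.20

Springford, January 1 – June 21, 2032: 173 days → €125000 × 1.45% × 173/366 = €856.7281
Ridgebury County, June 22 – October 11, 2032: 112 days → €125000 × 3.75% × 112/366 = €1434.4262
Alderhurst, October 12 – December 31, 2032: 81 days → €125000 × 4.45% × 81/366 = €1231.0451
Total = €3522.1995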